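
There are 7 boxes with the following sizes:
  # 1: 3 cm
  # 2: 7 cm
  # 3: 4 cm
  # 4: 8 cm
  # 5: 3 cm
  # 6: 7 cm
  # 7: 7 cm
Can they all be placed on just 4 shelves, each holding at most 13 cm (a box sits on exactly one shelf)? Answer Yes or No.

A valid assignment using 4 shelves:
  shelf 1: 8 + 4 = 12
  shelf 2: 7 + 3 + 3 = 13
  shelf 3: 7 = 7
  shelf 4: 7 = 7
Every load is within 13 cm, so 4 shelves suffice.

Yes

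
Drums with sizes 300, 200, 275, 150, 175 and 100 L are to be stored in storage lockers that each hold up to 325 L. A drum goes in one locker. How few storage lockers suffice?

Total = 300 + 275 + 200 + 175 + 150 + 100 = 1200 L.
Lower bound: ⌈1200/325⌉ = 4 storage lockers.
A packing using 4 storage lockers:
  locker 1: 300 = 300
  locker 2: 275 = 275
  locker 3: 200 + 100 = 300
  locker 4: 175 + 150 = 325
This matches the lower bound, so 4 is optimal.

4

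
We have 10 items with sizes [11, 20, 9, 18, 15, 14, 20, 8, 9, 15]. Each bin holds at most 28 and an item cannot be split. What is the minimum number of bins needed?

6

Total = 20 + 20 + 18 + 15 + 15 + 14 + 11 + 9 + 9 + 8 = 139.
Lower bound: ⌈139/28⌉ = 5 bins.
A packing using 6 bins:
  bin 1: 20 + 8 = 28
  bin 2: 20 = 20
  bin 3: 18 + 9 = 27
  bin 4: 15 + 11 = 26
  bin 5: 15 + 9 = 24
  bin 6: 14 = 14
No arrangement into 5 bins stays within capacity, so 6 is optimal.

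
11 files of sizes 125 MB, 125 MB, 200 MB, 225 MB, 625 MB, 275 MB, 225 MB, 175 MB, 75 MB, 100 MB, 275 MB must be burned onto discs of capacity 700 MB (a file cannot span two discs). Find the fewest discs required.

Total = 625 + 275 + 275 + 225 + 225 + 200 + 175 + 125 + 125 + 100 + 75 = 2425 MB.
Lower bound: ⌈2425/700⌉ = 4 discs.
A packing using 4 discs:
  disc 1: 625 + 75 = 700
  disc 2: 275 + 275 + 125 = 675
  disc 3: 225 + 225 + 200 = 650
  disc 4: 175 + 125 + 100 = 400
This matches the lower bound, so 4 is optimal.

4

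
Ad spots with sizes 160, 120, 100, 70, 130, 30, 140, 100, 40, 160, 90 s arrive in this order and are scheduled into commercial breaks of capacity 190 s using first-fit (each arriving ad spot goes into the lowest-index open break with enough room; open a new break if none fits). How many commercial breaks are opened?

  160 → break 1 (new)  [load 160/190]
  120 → break 2 (new)  [load 120/190]
  100 → break 3 (new)  [load 100/190]
  70 → break 2  [load 190/190]
  130 → break 4 (new)  [load 130/190]
  30 → break 1  [load 190/190]
  140 → break 5 (new)  [load 140/190]
  100 → break 6 (new)  [load 100/190]
  40 → break 3  [load 140/190]
  160 → break 7 (new)  [load 160/190]
  90 → break 6  [load 190/190]
7 commercial breaks opened.

7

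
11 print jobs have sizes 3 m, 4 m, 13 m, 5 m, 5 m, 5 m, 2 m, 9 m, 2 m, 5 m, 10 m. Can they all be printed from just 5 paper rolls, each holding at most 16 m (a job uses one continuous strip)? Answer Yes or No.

A valid assignment using 4 paper rolls:
  roll 1: 13 + 3 = 16
  roll 2: 10 + 5 = 15
  roll 3: 9 + 5 + 2 = 16
  roll 4: 5 + 5 + 4 + 2 = 16
That uses only 4 ≤ 5, so 5 paper rolls are enough.

Yes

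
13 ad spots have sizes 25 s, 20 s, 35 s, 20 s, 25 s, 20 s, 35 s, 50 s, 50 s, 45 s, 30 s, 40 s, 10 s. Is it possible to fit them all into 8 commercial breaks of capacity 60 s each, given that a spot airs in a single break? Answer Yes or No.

A valid assignment using 8 commercial breaks:
  break 1: 50 + 10 = 60
  break 2: 50 = 50
  break 3: 45 = 45
  break 4: 40 + 20 = 60
  break 5: 35 + 25 = 60
  break 6: 35 + 25 = 60
  break 7: 30 + 20 = 50
  break 8: 20 = 20
Every load is within 60 s, so 8 commercial breaks suffice.

Yes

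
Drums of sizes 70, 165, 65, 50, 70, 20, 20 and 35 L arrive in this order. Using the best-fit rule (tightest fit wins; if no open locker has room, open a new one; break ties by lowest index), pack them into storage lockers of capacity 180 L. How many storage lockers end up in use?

3

  70 → locker 1 (new)  [load 70/180]
  165 → locker 2 (new)  [load 165/180]
  65 → locker 1  [load 135/180]
  50 → locker 3 (new)  [load 50/180]
  70 → locker 3  [load 120/180]
  20 → locker 1  [load 155/180]
  20 → locker 1  [load 175/180]
  35 → locker 3  [load 155/180]
3 storage lockers opened.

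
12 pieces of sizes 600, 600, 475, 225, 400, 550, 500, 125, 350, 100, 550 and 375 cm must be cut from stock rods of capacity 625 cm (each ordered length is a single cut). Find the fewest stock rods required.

9

Total = 600 + 600 + 550 + 550 + 500 + 475 + 400 + 375 + 350 + 225 + 125 + 100 = 4850 cm.
Lower bound: ⌈4850/625⌉ = 8 stock rods.
Also, 9 pieces each exceed 625/2 cm, and no two of those can share a stock rod, so at least 9 stock rods are needed.
A packing using 9 stock rods:
  stock rod 1: 600 = 600
  stock rod 2: 600 = 600
  stock rod 3: 550 = 550
  stock rod 4: 550 = 550
  stock rod 5: 500 + 125 = 625
  stock rod 6: 475 + 100 = 575
  stock rod 7: 400 + 225 = 625
  stock rod 8: 375 = 375
  stock rod 9: 350 = 350
This matches the lower bound, so 9 is optimal.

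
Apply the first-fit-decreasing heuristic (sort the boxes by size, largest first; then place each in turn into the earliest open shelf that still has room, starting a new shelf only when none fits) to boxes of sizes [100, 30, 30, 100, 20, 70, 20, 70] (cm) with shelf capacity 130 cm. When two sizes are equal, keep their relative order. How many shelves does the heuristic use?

4

Sorted descending: 100, 100, 70, 70, 30, 30, 20, 20.
  100 → shelf 1 (new)  [load 100/130]
  100 → shelf 2 (new)  [load 100/130]
  70 → shelf 3 (new)  [load 70/130]
  70 → shelf 4 (new)  [load 70/130]
  30 → shelf 1  [load 130/130]
  30 → shelf 2  [load 130/130]
  20 → shelf 3  [load 90/130]
  20 → shelf 3  [load 110/130]
4 shelves opened.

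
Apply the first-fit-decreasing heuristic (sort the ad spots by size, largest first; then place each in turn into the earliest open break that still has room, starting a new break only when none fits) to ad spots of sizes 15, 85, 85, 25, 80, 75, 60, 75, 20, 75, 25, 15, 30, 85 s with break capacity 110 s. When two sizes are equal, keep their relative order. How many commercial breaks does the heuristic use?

8

Sorted descending: 85, 85, 85, 80, 75, 75, 75, 60, 30, 25, 25, 20, 15, 15.
  85 → break 1 (new)  [load 85/110]
  85 → break 2 (new)  [load 85/110]
  85 → break 3 (new)  [load 85/110]
  80 → break 4 (new)  [load 80/110]
  75 → break 5 (new)  [load 75/110]
  75 → break 6 (new)  [load 75/110]
  75 → break 7 (new)  [load 75/110]
  60 → break 8 (new)  [load 60/110]
  30 → break 4  [load 110/110]
  25 → break 1  [load 110/110]
  25 → break 2  [load 110/110]
  20 → break 3  [load 105/110]
  15 → break 5  [load 90/110]
  15 → break 5  [load 105/110]
8 commercial breaks opened.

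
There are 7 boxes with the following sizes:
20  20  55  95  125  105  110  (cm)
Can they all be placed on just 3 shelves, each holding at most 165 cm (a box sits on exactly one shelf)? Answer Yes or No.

Total = 530 cm; ⌈530/165⌉ = 4.
At least 4 shelves are required, but only 3 are allowed.

No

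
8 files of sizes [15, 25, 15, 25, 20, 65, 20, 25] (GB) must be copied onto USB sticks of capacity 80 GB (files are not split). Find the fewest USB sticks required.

Total = 65 + 25 + 25 + 25 + 20 + 20 + 15 + 15 = 210 GB.
Lower bound: ⌈210/80⌉ = 3 USB sticks.
A packing using 3 USB sticks:
  USB stick 1: 65 + 15 = 80
  USB stick 2: 25 + 25 + 25 = 75
  USB stick 3: 20 + 20 + 15 = 55
This matches the lower bound, so 3 is optimal.

3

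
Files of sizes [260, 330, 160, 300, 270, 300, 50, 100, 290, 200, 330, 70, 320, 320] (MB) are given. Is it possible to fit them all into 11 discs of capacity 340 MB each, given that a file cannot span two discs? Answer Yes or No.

A valid assignment using 11 discs:
  disc 1: 330 = 330
  disc 2: 330 = 330
  disc 3: 320 = 320
  disc 4: 320 = 320
  disc 5: 300 = 300
  disc 6: 300 = 300
  disc 7: 290 + 50 = 340
  disc 8: 270 + 70 = 340
  disc 9: 260 = 260
  disc 10: 200 + 100 = 300
  disc 11: 160 = 160
Every load is within 340 MB, so 11 discs suffice.

Yes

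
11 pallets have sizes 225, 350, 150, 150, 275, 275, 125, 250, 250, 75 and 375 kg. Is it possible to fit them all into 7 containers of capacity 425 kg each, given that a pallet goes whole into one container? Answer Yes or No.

Yes

A valid assignment using 7 containers:
  container 1: 375 = 375
  container 2: 350 + 75 = 425
  container 3: 275 + 150 = 425
  container 4: 275 + 150 = 425
  container 5: 250 + 125 = 375
  container 6: 250 = 250
  container 7: 225 = 225
Every load is within 425 kg, so 7 containers suffice.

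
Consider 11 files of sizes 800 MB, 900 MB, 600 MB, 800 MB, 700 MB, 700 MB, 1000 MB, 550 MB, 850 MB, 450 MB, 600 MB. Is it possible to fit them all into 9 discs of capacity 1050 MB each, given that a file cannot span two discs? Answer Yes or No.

No

Total = 7950 MB; ⌈7950/1050⌉ = 8.
10 files each exceed half the capacity and cannot share a disc, forcing at least 10 discs.
At least 10 discs are required, but only 9 are allowed.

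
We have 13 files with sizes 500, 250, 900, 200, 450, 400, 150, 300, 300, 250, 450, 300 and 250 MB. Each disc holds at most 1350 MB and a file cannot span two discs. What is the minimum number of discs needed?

Total = 900 + 500 + 450 + 450 + 400 + 300 + 300 + 300 + 250 + 250 + 250 + 200 + 150 = 4700 MB.
Lower bound: ⌈4700/1350⌉ = 4 discs.
A packing using 4 discs:
  disc 1: 900 + 450 = 1350
  disc 2: 500 + 450 + 400 = 1350
  disc 3: 300 + 300 + 300 + 250 + 200 = 1350
  disc 4: 250 + 250 + 150 = 650
This matches the lower bound, so 4 is optimal.

4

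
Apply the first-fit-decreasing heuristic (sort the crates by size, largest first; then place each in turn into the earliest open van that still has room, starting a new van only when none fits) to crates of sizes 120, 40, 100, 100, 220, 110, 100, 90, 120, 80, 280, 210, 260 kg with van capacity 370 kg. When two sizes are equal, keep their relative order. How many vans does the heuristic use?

6

Sorted descending: 280, 260, 220, 210, 120, 120, 110, 100, 100, 100, 90, 80, 40.
  280 → van 1 (new)  [load 280/370]
  260 → van 2 (new)  [load 260/370]
  220 → van 3 (new)  [load 220/370]
  210 → van 4 (new)  [load 210/370]
  120 → van 3  [load 340/370]
  120 → van 4  [load 330/370]
  110 → van 2  [load 370/370]
  100 → van 5 (new)  [load 100/370]
  100 → van 5  [load 200/370]
  100 → van 5  [load 300/370]
  90 → van 1  [load 370/370]
  80 → van 6 (new)  [load 80/370]
  40 → van 4  [load 370/370]
6 vans opened.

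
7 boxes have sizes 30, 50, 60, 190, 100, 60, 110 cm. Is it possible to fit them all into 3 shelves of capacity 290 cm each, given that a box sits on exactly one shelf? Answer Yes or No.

A valid assignment using 3 shelves:
  shelf 1: 190 + 100 = 290
  shelf 2: 110 + 60 + 60 + 50 = 280
  shelf 3: 30 = 30
Every load is within 290 cm, so 3 shelves suffice.

Yes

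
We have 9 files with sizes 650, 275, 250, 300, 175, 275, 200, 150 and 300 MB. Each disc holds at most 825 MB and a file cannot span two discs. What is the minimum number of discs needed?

Total = 650 + 300 + 300 + 275 + 275 + 250 + 200 + 175 + 150 = 2575 MB.
Lower bound: ⌈2575/825⌉ = 4 discs.
A packing using 4 discs:
  disc 1: 650 + 175 = 825
  disc 2: 300 + 300 + 200 = 800
  disc 3: 275 + 275 + 250 = 800
  disc 4: 150 = 150
This matches the lower bound, so 4 is optimal.

4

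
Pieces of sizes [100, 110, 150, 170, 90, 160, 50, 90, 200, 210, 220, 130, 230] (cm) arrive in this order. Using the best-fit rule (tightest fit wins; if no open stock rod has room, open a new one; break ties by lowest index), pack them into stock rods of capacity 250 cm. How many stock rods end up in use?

9

  100 → stock rod 1 (new)  [load 100/250]
  110 → stock rod 1  [load 210/250]
  150 → stock rod 2 (new)  [load 150/250]
  170 → stock rod 3 (new)  [load 170/250]
  90 → stock rod 2  [load 240/250]
  160 → stock rod 4 (new)  [load 160/250]
  50 → stock rod 3  [load 220/250]
  90 → stock rod 4  [load 250/250]
  200 → stock rod 5 (new)  [load 200/250]
  210 → stock rod 6 (new)  [load 210/250]
  220 → stock rod 7 (new)  [load 220/250]
  130 → stock rod 8 (new)  [load 130/250]
  230 → stock rod 9 (new)  [load 230/250]
9 stock rods opened.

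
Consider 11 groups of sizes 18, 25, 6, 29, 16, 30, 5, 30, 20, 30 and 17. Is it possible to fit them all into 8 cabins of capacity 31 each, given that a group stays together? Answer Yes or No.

Total = 226; ⌈226/31⌉ = 8.
9 groups each exceed half the capacity and cannot share a cabin, forcing at least 9 cabins.
At least 9 cabins are required, but only 8 are allowed.

No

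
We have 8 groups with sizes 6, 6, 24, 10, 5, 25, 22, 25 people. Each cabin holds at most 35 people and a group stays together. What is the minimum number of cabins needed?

Total = 25 + 25 + 24 + 22 + 10 + 6 + 6 + 5 = 123 people.
Lower bound: ⌈123/35⌉ = 4 cabins.
A packing using 4 cabins:
  cabin 1: 25 + 10 = 35
  cabin 2: 25 + 6 = 31
  cabin 3: 24 + 6 + 5 = 35
  cabin 4: 22 = 22
This matches the lower bound, so 4 is optimal.

4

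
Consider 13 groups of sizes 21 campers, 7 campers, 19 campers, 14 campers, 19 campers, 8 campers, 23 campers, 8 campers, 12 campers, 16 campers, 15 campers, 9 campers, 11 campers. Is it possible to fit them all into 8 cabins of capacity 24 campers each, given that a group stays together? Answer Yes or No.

Total = 182 campers; ⌈182/24⌉ = 8.
The bound of 8 does not rule out 8, but exhaustive search shows no assignment into 8 cabins of capacity 24 campers exists — the minimum is 9.

No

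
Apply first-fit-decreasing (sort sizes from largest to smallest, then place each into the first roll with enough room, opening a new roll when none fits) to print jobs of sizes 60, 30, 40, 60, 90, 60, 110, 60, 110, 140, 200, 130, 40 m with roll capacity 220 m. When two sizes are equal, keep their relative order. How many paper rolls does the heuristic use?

Sorted descending: 200, 140, 130, 110, 110, 90, 60, 60, 60, 60, 40, 40, 30.
  200 → roll 1 (new)  [load 200/220]
  140 → roll 2 (new)  [load 140/220]
  130 → roll 3 (new)  [load 130/220]
  110 → roll 4 (new)  [load 110/220]
  110 → roll 4  [load 220/220]
  90 → roll 3  [load 220/220]
  60 → roll 2  [load 200/220]
  60 → roll 5 (new)  [load 60/220]
  60 → roll 5  [load 120/220]
  60 → roll 5  [load 180/220]
  40 → roll 5  [load 220/220]
  40 → roll 6 (new)  [load 40/220]
  30 → roll 6  [load 70/220]
6 paper rolls opened.

6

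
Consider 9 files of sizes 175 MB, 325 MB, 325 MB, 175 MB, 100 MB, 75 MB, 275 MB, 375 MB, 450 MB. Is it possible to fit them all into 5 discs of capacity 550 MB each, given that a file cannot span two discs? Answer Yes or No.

Yes

A valid assignment using 5 discs:
  disc 1: 450 + 100 = 550
  disc 2: 375 + 175 = 550
  disc 3: 325 + 175 = 500
  disc 4: 325 + 75 = 400
  disc 5: 275 = 275
Every load is within 550 MB, so 5 discs suffice.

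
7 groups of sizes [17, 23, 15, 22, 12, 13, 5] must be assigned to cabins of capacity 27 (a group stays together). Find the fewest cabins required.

5

Total = 23 + 22 + 17 + 15 + 13 + 12 + 5 = 107.
Lower bound: ⌈107/27⌉ = 4 cabins.
A packing using 5 cabins:
  cabin 1: 23 = 23
  cabin 2: 22 + 5 = 27
  cabin 3: 17 = 17
  cabin 4: 15 + 12 = 27
  cabin 5: 13 = 13
No arrangement into 4 cabins stays within capacity, so 5 is optimal.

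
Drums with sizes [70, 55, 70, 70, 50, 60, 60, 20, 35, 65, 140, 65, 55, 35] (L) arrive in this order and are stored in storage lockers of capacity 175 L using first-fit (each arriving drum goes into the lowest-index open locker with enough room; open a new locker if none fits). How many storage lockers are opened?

  70 → locker 1 (new)  [load 70/175]
  55 → locker 1  [load 125/175]
  70 → locker 2 (new)  [load 70/175]
  70 → locker 2  [load 140/175]
  50 → locker 1  [load 175/175]
  60 → locker 3 (new)  [load 60/175]
  60 → locker 3  [load 120/175]
  20 → locker 2  [load 160/175]
  35 → locker 3  [load 155/175]
  65 → locker 4 (new)  [load 65/175]
  140 → locker 5 (new)  [load 140/175]
  65 → locker 4  [load 130/175]
  55 → locker 6 (new)  [load 55/175]
  35 → locker 4  [load 165/175]
6 storage lockers opened.

6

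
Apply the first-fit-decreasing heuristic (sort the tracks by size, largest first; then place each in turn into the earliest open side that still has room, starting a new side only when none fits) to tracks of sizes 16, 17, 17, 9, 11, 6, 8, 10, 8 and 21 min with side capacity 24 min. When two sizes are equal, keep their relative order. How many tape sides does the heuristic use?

6

Sorted descending: 21, 17, 17, 16, 11, 10, 9, 8, 8, 6.
  21 → side 1 (new)  [load 21/24]
  17 → side 2 (new)  [load 17/24]
  17 → side 3 (new)  [load 17/24]
  16 → side 4 (new)  [load 16/24]
  11 → side 5 (new)  [load 11/24]
  10 → side 5  [load 21/24]
  9 → side 6 (new)  [load 9/24]
  8 → side 4  [load 24/24]
  8 → side 6  [load 17/24]
  6 → side 2  [load 23/24]
6 tape sides opened.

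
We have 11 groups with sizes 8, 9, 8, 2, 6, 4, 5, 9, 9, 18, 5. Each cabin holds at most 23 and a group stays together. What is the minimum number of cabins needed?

Total = 18 + 9 + 9 + 9 + 8 + 8 + 6 + 5 + 5 + 4 + 2 = 83.
Lower bound: ⌈83/23⌉ = 4 cabins.
A packing using 4 cabins:
  cabin 1: 18 + 5 = 23
  cabin 2: 9 + 9 + 5 = 23
  cabin 3: 9 + 8 + 6 = 23
  cabin 4: 8 + 4 + 2 = 14
This matches the lower bound, so 4 is optimal.

4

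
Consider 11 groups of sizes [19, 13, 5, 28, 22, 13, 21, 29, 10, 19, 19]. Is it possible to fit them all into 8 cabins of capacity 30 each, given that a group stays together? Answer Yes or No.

A valid assignment using 8 cabins:
  cabin 1: 29 = 29
  cabin 2: 28 = 28
  cabin 3: 22 + 5 = 27
  cabin 4: 21 = 21
  cabin 5: 19 + 10 = 29
  cabin 6: 19 = 19
  cabin 7: 19 = 19
  cabin 8: 13 + 13 = 26
Every load is within 30, so 8 cabins suffice.

Yes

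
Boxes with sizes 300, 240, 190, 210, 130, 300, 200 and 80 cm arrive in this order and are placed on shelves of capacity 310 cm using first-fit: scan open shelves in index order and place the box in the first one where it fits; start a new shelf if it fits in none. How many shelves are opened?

7

  300 → shelf 1 (new)  [load 300/310]
  240 → shelf 2 (new)  [load 240/310]
  190 → shelf 3 (new)  [load 190/310]
  210 → shelf 4 (new)  [load 210/310]
  130 → shelf 5 (new)  [load 130/310]
  300 → shelf 6 (new)  [load 300/310]
  200 → shelf 7 (new)  [load 200/310]
  80 → shelf 3  [load 270/310]
7 shelves opened.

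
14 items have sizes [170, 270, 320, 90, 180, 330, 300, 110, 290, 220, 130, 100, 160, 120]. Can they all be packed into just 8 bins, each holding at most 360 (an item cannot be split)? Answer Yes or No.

No

Total = 2790; ⌈2790/360⌉ = 8.
The bound of 8 does not rule out 8, but exhaustive search shows no assignment into 8 bins of capacity 360 exists — the minimum is 9.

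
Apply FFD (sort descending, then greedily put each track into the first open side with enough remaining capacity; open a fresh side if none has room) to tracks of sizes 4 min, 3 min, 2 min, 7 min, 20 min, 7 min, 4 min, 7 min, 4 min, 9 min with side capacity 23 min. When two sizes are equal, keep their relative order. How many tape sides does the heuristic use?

Sorted descending: 20, 9, 7, 7, 7, 4, 4, 4, 3, 2.
  20 → side 1 (new)  [load 20/23]
  9 → side 2 (new)  [load 9/23]
  7 → side 2  [load 16/23]
  7 → side 2  [load 23/23]
  7 → side 3 (new)  [load 7/23]
  4 → side 3  [load 11/23]
  4 → side 3  [load 15/23]
  4 → side 3  [load 19/23]
  3 → side 1  [load 23/23]
  2 → side 3  [load 21/23]
3 tape sides opened.

3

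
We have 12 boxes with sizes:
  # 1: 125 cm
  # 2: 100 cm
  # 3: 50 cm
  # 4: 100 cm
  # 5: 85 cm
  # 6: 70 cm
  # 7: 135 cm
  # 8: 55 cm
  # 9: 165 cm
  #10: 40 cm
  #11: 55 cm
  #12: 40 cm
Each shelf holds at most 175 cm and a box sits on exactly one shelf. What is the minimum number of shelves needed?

Total = 165 + 135 + 125 + 100 + 100 + 85 + 70 + 55 + 55 + 50 + 40 + 40 = 1020 cm.
Lower bound: ⌈1020/175⌉ = 6 shelves.
A packing using 7 shelves:
  shelf 1: 165 = 165
  shelf 2: 135 + 40 = 175
  shelf 3: 125 + 50 = 175
  shelf 4: 100 + 70 = 170
  shelf 5: 100 + 55 = 155
  shelf 6: 85 + 55 = 140
  shelf 7: 40 = 40
No arrangement into 6 shelves stays within capacity, so 7 is optimal.

7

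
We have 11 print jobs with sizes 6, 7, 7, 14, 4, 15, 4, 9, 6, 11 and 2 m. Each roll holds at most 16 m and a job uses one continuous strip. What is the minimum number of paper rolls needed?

Total = 15 + 14 + 11 + 9 + 7 + 7 + 6 + 6 + 4 + 4 + 2 = 85 m.
Lower bound: ⌈85/16⌉ = 6 paper rolls.
A packing using 6 paper rolls:
  roll 1: 15 = 15
  roll 2: 14 + 2 = 16
  roll 3: 11 + 4 = 15
  roll 4: 9 + 7 = 16
  roll 5: 7 + 6 = 13
  roll 6: 6 + 4 = 10
This matches the lower bound, so 6 is optimal.

6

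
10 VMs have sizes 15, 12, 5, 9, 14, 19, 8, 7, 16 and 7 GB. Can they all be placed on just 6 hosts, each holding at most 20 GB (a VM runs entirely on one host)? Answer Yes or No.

No

Total = 112 GB; ⌈112/20⌉ = 6.
The bound of 6 does not rule out 6, but exhaustive search shows no assignment into 6 hosts of capacity 20 GB exists — the minimum is 7.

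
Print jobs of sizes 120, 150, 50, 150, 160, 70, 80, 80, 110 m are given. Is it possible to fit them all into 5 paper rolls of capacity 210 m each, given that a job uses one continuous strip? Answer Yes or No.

Total = 970 m; ⌈970/210⌉ = 5.
The bound of 5 does not rule out 5, but exhaustive search shows no assignment into 5 paper rolls of capacity 210 m exists — the minimum is 6.

No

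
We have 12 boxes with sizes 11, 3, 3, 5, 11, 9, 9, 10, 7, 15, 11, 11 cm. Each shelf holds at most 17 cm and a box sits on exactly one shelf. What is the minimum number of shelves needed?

8

Total = 15 + 11 + 11 + 11 + 11 + 10 + 9 + 9 + 7 + 5 + 3 + 3 = 105 cm.
Lower bound: ⌈105/17⌉ = 7 shelves.
Also, 8 boxes each exceed 17/2 cm, and no two of those can share a shelf, so at least 8 shelves are needed.
A packing using 8 shelves:
  shelf 1: 15 = 15
  shelf 2: 11 + 5 = 16
  shelf 3: 11 + 3 + 3 = 17
  shelf 4: 11 = 11
  shelf 5: 11 = 11
  shelf 6: 10 + 7 = 17
  shelf 7: 9 = 9
  shelf 8: 9 = 9
This matches the lower bound, so 8 is optimal.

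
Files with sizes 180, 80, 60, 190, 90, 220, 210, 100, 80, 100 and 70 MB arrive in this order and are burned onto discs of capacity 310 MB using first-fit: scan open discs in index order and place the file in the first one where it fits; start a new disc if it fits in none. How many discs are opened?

5

  180 → disc 1 (new)  [load 180/310]
  80 → disc 1  [load 260/310]
  60 → disc 2 (new)  [load 60/310]
  190 → disc 2  [load 250/310]
  90 → disc 3 (new)  [load 90/310]
  220 → disc 3  [load 310/310]
  210 → disc 4 (new)  [load 210/310]
  100 → disc 4  [load 310/310]
  80 → disc 5 (new)  [load 80/310]
  100 → disc 5  [load 180/310]
  70 → disc 5  [load 250/310]
5 discs opened.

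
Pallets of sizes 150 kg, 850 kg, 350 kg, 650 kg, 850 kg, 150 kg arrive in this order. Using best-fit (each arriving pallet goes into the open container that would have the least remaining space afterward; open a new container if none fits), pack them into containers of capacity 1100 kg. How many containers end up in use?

3

  150 → container 1 (new)  [load 150/1100]
  850 → container 1  [load 1000/1100]
  350 → container 2 (new)  [load 350/1100]
  650 → container 2  [load 1000/1100]
  850 → container 3 (new)  [load 850/1100]
  150 → container 3  [load 1000/1100]
3 containers opened.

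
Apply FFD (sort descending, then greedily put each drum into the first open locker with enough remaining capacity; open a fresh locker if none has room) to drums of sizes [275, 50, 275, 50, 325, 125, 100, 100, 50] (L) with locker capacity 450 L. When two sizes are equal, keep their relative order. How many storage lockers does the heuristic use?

Sorted descending: 325, 275, 275, 125, 100, 100, 50, 50, 50.
  325 → locker 1 (new)  [load 325/450]
  275 → locker 2 (new)  [load 275/450]
  275 → locker 3 (new)  [load 275/450]
  125 → locker 1  [load 450/450]
  100 → locker 2  [load 375/450]
  100 → locker 3  [load 375/450]
  50 → locker 2  [load 425/450]
  50 → locker 3  [load 425/450]
  50 → locker 4 (new)  [load 50/450]
4 storage lockers opened.

4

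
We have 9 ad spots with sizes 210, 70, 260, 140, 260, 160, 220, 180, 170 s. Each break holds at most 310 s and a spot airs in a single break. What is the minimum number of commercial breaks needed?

Total = 260 + 260 + 220 + 210 + 180 + 170 + 160 + 140 + 70 = 1670 s.
Lower bound: ⌈1670/310⌉ = 6 commercial breaks.
Also, 7 ad spots each exceed 155 s, and no two of those can share a break, so at least 7 commercial breaks are needed.
A packing using 7 commercial breaks:
  break 1: 260 = 260
  break 2: 260 = 260
  break 3: 220 + 70 = 290
  break 4: 210 = 210
  break 5: 180 = 180
  break 6: 170 + 140 = 310
  break 7: 160 = 160
This matches the lower bound, so 7 is optimal.

7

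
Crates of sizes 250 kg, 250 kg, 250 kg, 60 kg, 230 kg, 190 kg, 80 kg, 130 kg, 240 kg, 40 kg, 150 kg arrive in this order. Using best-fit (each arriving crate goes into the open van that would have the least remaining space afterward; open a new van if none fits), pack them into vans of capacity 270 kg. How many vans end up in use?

8

  250 → van 1 (new)  [load 250/270]
  250 → van 2 (new)  [load 250/270]
  250 → van 3 (new)  [load 250/270]
  60 → van 4 (new)  [load 60/270]
  230 → van 5 (new)  [load 230/270]
  190 → van 4  [load 250/270]
  80 → van 6 (new)  [load 80/270]
  130 → van 6  [load 210/270]
  240 → van 7 (new)  [load 240/270]
  40 → van 5  [load 270/270]
  150 → van 8 (new)  [load 150/270]
8 vans opened.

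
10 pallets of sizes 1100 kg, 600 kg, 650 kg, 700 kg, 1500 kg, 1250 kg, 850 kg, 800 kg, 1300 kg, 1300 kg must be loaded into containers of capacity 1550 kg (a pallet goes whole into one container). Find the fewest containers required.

Total = 1500 + 1300 + 1300 + 1250 + 1100 + 850 + 800 + 700 + 650 + 600 = 10050 kg.
Lower bound: ⌈10050/1550⌉ = 7 containers.
A packing using 8 containers:
  container 1: 1500 = 1500
  container 2: 1300 = 1300
  container 3: 1300 = 1300
  container 4: 1250 = 1250
  container 5: 1100 = 1100
  container 6: 850 + 700 = 1550
  container 7: 800 + 650 = 1450
  container 8: 600 = 600
No arrangement into 7 containers stays within capacity, so 8 is optimal.

8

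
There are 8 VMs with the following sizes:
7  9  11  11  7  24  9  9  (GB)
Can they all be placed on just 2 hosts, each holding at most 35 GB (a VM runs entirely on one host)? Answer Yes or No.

Total = 87 GB; ⌈87/35⌉ = 3.
At least 3 hosts are required, but only 2 are allowed.

No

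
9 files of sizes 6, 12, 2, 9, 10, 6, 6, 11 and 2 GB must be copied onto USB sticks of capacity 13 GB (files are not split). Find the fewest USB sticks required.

6

Total = 12 + 11 + 10 + 9 + 6 + 6 + 6 + 2 + 2 = 64 GB.
Lower bound: ⌈64/13⌉ = 5 USB sticks.
A packing using 6 USB sticks:
  USB stick 1: 12 = 12
  USB stick 2: 11 + 2 = 13
  USB stick 3: 10 + 2 = 12
  USB stick 4: 9 = 9
  USB stick 5: 6 + 6 = 12
  USB stick 6: 6 = 6
No arrangement into 5 USB sticks stays within capacity, so 6 is optimal.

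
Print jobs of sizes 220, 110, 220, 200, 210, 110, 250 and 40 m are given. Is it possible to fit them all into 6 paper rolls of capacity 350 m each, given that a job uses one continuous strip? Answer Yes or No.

Yes

A valid assignment using 5 paper rolls:
  roll 1: 250 + 40 = 290
  roll 2: 220 + 110 = 330
  roll 3: 220 + 110 = 330
  roll 4: 210 = 210
  roll 5: 200 = 200
That uses only 5 ≤ 6, so 6 paper rolls are enough.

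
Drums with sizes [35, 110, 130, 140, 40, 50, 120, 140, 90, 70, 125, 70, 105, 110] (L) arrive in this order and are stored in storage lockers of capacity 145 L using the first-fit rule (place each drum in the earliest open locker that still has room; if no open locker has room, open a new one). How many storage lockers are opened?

  35 → locker 1 (new)  [load 35/145]
  110 → locker 1  [load 145/145]
  130 → locker 2 (new)  [load 130/145]
  140 → locker 3 (new)  [load 140/145]
  40 → locker 4 (new)  [load 40/145]
  50 → locker 4  [load 90/145]
  120 → locker 5 (new)  [load 120/145]
  140 → locker 6 (new)  [load 140/145]
  90 → locker 7 (new)  [load 90/145]
  70 → locker 8 (new)  [load 70/145]
  125 → locker 9 (new)  [load 125/145]
  70 → locker 8  [load 140/145]
  105 → locker 10 (new)  [load 105/145]
  110 → locker 11 (new)  [load 110/145]
11 storage lockers opened.

11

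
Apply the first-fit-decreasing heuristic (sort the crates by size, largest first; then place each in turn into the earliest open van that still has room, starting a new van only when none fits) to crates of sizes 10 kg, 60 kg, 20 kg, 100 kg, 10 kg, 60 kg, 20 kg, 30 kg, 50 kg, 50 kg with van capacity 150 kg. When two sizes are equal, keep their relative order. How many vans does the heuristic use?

3

Sorted descending: 100, 60, 60, 50, 50, 30, 20, 20, 10, 10.
  100 → van 1 (new)  [load 100/150]
  60 → van 2 (new)  [load 60/150]
  60 → van 2  [load 120/150]
  50 → van 1  [load 150/150]
  50 → van 3 (new)  [load 50/150]
  30 → van 2  [load 150/150]
  20 → van 3  [load 70/150]
  20 → van 3  [load 90/150]
  10 → van 3  [load 100/150]
  10 → van 3  [load 110/150]
3 vans opened.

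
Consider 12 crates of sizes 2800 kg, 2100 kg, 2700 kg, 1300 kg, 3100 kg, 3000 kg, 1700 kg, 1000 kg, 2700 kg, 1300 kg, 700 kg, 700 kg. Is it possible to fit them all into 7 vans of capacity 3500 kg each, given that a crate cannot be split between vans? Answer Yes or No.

Total = 23100 kg; ⌈23100/3500⌉ = 7.
The bound of 7 does not rule out 7, but exhaustive search shows no assignment into 7 vans of capacity 3500 kg exists — the minimum is 8.

No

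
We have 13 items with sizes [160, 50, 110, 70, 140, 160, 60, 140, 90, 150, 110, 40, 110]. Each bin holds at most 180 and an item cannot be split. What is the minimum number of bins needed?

Total = 160 + 160 + 150 + 140 + 140 + 110 + 110 + 110 + 90 + 70 + 60 + 50 + 40 = 1390.
Lower bound: ⌈1390/180⌉ = 8 bins.
A packing using 9 bins:
  bin 1: 160 = 160
  bin 2: 160 = 160
  bin 3: 150 = 150
  bin 4: 140 + 40 = 180
  bin 5: 140 = 140
  bin 6: 110 + 70 = 180
  bin 7: 110 + 60 = 170
  bin 8: 110 + 50 = 160
  bin 9: 90 = 90
No arrangement into 8 bins stays within capacity, so 9 is optimal.

9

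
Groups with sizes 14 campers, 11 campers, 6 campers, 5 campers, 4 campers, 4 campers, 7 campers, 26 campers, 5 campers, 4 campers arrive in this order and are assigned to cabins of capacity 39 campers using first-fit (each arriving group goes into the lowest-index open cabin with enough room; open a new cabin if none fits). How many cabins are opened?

3

  14 → cabin 1 (new)  [load 14/39]
  11 → cabin 1  [load 25/39]
  6 → cabin 1  [load 31/39]
  5 → cabin 1  [load 36/39]
  4 → cabin 2 (new)  [load 4/39]
  4 → cabin 2  [load 8/39]
  7 → cabin 2  [load 15/39]
  26 → cabin 3 (new)  [load 26/39]
  5 → cabin 2  [load 20/39]
  4 → cabin 2  [load 24/39]
3 cabins opened.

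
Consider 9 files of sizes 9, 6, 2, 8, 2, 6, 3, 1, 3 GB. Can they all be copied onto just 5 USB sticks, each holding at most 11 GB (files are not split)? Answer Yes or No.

A valid assignment using 4 USB sticks:
  USB stick 1: 9 + 2 = 11
  USB stick 2: 8 + 3 = 11
  USB stick 3: 6 + 3 + 2 = 11
  USB stick 4: 6 + 1 = 7
That uses only 4 ≤ 5, so 5 USB sticks are enough.

Yes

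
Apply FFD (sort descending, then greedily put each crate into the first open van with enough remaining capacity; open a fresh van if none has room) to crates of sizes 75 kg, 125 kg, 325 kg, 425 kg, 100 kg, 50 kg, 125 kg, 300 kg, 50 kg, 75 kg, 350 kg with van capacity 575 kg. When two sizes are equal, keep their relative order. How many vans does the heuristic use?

Sorted descending: 425, 350, 325, 300, 125, 125, 100, 75, 75, 50, 50.
  425 → van 1 (new)  [load 425/575]
  350 → van 2 (new)  [load 350/575]
  325 → van 3 (new)  [load 325/575]
  300 → van 4 (new)  [load 300/575]
  125 → van 1  [load 550/575]
  125 → van 2  [load 475/575]
  100 → van 2  [load 575/575]
  75 → van 3  [load 400/575]
  75 → van 3  [load 475/575]
  50 → van 3  [load 525/575]
  50 → van 3  [load 575/575]
4 vans opened.

4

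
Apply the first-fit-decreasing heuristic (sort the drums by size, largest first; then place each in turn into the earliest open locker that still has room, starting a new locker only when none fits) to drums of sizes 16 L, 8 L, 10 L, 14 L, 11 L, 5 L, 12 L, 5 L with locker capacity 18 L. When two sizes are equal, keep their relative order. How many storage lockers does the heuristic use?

Sorted descending: 16, 14, 12, 11, 10, 8, 5, 5.
  16 → locker 1 (new)  [load 16/18]
  14 → locker 2 (new)  [load 14/18]
  12 → locker 3 (new)  [load 12/18]
  11 → locker 4 (new)  [load 11/18]
  10 → locker 5 (new)  [load 10/18]
  8 → locker 5  [load 18/18]
  5 → locker 3  [load 17/18]
  5 → locker 4  [load 16/18]
5 storage lockers opened.

5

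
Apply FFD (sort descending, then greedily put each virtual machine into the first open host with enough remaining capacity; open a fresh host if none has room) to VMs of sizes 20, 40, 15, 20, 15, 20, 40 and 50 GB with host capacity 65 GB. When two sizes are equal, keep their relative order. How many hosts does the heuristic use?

4

Sorted descending: 50, 40, 40, 20, 20, 20, 15, 15.
  50 → host 1 (new)  [load 50/65]
  40 → host 2 (new)  [load 40/65]
  40 → host 3 (new)  [load 40/65]
  20 → host 2  [load 60/65]
  20 → host 3  [load 60/65]
  20 → host 4 (new)  [load 20/65]
  15 → host 1  [load 65/65]
  15 → host 4  [load 35/65]
4 hosts opened.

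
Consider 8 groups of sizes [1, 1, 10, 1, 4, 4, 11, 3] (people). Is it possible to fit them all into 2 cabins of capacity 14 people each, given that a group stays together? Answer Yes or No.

Total = 35 people; ⌈35/14⌉ = 3.
At least 3 cabins are required, but only 2 are allowed.

No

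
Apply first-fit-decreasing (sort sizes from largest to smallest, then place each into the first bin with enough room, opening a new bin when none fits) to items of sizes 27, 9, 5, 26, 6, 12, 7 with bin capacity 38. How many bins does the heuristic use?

3

Sorted descending: 27, 26, 12, 9, 7, 6, 5.
  27 → bin 1 (new)  [load 27/38]
  26 → bin 2 (new)  [load 26/38]
  12 → bin 2  [load 38/38]
  9 → bin 1  [load 36/38]
  7 → bin 3 (new)  [load 7/38]
  6 → bin 3  [load 13/38]
  5 → bin 3  [load 18/38]
3 bins opened.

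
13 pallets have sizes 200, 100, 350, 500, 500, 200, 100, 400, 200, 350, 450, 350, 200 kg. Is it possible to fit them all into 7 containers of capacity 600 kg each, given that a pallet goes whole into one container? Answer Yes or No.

Yes

A valid assignment using 7 containers:
  container 1: 500 + 100 = 600
  container 2: 500 + 100 = 600
  container 3: 450 = 450
  container 4: 400 + 200 = 600
  container 5: 350 + 200 = 550
  container 6: 350 + 200 = 550
  container 7: 350 + 200 = 550
Every load is within 600 kg, so 7 containers suffice.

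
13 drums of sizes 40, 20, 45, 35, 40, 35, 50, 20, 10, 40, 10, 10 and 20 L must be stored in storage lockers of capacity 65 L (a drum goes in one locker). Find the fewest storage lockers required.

Total = 50 + 45 + 40 + 40 + 40 + 35 + 35 + 20 + 20 + 20 + 10 + 10 + 10 = 375 L.
Lower bound: ⌈375/65⌉ = 6 storage lockers.
Also, 7 drums each exceed 65/2 L, and no two of those can share a locker, so at least 7 storage lockers are needed.
A packing using 7 storage lockers:
  locker 1: 50 + 10 = 60
  locker 2: 45 + 20 = 65
  locker 3: 40 + 20 = 60
  locker 4: 40 + 20 = 60
  locker 5: 40 + 10 + 10 = 60
  locker 6: 35 = 35
  locker 7: 35 = 35
This matches the lower bound, so 7 is optimal.

7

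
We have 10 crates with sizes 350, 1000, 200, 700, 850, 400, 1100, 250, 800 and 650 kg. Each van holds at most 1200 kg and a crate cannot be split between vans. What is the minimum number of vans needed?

Total = 1100 + 1000 + 850 + 800 + 700 + 650 + 400 + 350 + 250 + 200 = 6300 kg.
Lower bound: ⌈6300/1200⌉ = 6 vans.
A packing using 6 vans:
  van 1: 1100 = 1100
  van 2: 1000 + 200 = 1200
  van 3: 850 + 350 = 1200
  van 4: 800 + 400 = 1200
  van 5: 700 + 250 = 950
  van 6: 650 = 650
This matches the lower bound, so 6 is optimal.

6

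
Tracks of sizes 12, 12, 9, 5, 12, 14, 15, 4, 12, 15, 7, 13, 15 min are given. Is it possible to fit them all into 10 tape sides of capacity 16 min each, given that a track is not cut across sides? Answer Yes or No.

Total = 145 min; ⌈145/16⌉ = 10.
The bound of 10 does not rule out 10, but exhaustive search shows no assignment into 10 tape sides of capacity 16 min exists — the minimum is 11.

No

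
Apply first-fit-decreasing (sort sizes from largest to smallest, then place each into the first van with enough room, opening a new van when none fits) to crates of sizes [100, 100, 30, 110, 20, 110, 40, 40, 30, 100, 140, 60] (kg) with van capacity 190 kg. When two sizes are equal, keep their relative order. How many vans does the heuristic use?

Sorted descending: 140, 110, 110, 100, 100, 100, 60, 40, 40, 30, 30, 20.
  140 → van 1 (new)  [load 140/190]
  110 → van 2 (new)  [load 110/190]
  110 → van 3 (new)  [load 110/190]
  100 → van 4 (new)  [load 100/190]
  100 → van 5 (new)  [load 100/190]
  100 → van 6 (new)  [load 100/190]
  60 → van 2  [load 170/190]
  40 → van 1  [load 180/190]
  40 → van 3  [load 150/190]
  30 → van 3  [load 180/190]
  30 → van 4  [load 130/190]
  20 → van 2  [load 190/190]
6 vans opened.

6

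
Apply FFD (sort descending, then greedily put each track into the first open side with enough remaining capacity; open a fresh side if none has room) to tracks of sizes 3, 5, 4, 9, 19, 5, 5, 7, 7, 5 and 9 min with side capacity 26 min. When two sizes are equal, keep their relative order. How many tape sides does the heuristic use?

4

Sorted descending: 19, 9, 9, 7, 7, 5, 5, 5, 5, 4, 3.
  19 → side 1 (new)  [load 19/26]
  9 → side 2 (new)  [load 9/26]
  9 → side 2  [load 18/26]
  7 → side 1  [load 26/26]
  7 → side 2  [load 25/26]
  5 → side 3 (new)  [load 5/26]
  5 → side 3  [load 10/26]
  5 → side 3  [load 15/26]
  5 → side 3  [load 20/26]
  4 → side 3  [load 24/26]
  3 → side 4 (new)  [load 3/26]
4 tape sides opened.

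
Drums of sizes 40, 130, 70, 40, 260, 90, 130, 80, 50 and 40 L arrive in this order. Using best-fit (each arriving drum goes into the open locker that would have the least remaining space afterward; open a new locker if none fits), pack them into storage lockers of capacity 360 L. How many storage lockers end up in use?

3

  40 → locker 1 (new)  [load 40/360]
  130 → locker 1  [load 170/360]
  70 → locker 1  [load 240/360]
  40 → locker 1  [load 280/360]
  260 → locker 2 (new)  [load 260/360]
  90 → locker 2  [load 350/360]
  130 → locker 3 (new)  [load 130/360]
  80 → locker 1  [load 360/360]
  50 → locker 3  [load 180/360]
  40 → locker 3  [load 220/360]
3 storage lockers opened.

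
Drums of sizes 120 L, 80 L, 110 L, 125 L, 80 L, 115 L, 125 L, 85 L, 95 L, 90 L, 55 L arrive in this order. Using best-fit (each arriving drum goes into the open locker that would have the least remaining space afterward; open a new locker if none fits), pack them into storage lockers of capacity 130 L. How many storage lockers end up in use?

11

  120 → locker 1 (new)  [load 120/130]
  80 → locker 2 (new)  [load 80/130]
  110 → locker 3 (new)  [load 110/130]
  125 → locker 4 (new)  [load 125/130]
  80 → locker 5 (new)  [load 80/130]
  115 → locker 6 (new)  [load 115/130]
  125 → locker 7 (new)  [load 125/130]
  85 → locker 8 (new)  [load 85/130]
  95 → locker 9 (new)  [load 95/130]
  90 → locker 10 (new)  [load 90/130]
  55 → locker 11 (new)  [load 55/130]
11 storage lockers opened.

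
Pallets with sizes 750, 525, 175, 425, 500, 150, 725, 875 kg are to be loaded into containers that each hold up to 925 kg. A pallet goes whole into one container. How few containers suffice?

5

Total = 875 + 750 + 725 + 525 + 500 + 425 + 175 + 150 = 4125 kg.
Lower bound: ⌈4125/925⌉ = 5 containers.
A packing using 5 containers:
  container 1: 875 = 875
  container 2: 750 + 175 = 925
  container 3: 725 + 150 = 875
  container 4: 525 = 525
  container 5: 500 + 425 = 925
This matches the lower bound, so 5 is optimal.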